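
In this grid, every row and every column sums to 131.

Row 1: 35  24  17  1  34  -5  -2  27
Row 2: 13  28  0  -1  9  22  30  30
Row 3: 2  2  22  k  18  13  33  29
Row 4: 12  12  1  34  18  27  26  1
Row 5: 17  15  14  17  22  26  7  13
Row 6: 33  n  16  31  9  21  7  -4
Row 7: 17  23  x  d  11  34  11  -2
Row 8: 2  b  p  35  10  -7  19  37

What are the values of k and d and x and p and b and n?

Row 6 has 33 + 16 + 31 + 9 + 21 + 7 − 4 = 113; the blank must be 131 − 113 = 18.
Column 2 has 24 + 28 + 2 + 12 + 15 + 18 + 23 = 122; the blank must be 131 − 122 = 9.
Row 3 has 2 + 2 + 22 + 18 + 13 + 33 + 29 = 119; the blank must be 131 − 119 = 12.
Row 8 has 2 + 9 + 35 + 10 − 7 + 19 + 37 = 105; the blank must be 131 − 105 = 26.
Column 3 has 17 + 0 + 22 + 1 + 14 + 16 + 26 = 96; the blank must be 131 − 96 = 35.
Row 7 has 17 + 23 + 35 + 11 + 34 + 11 − 2 = 129; the blank must be 131 − 129 = 2.

k = 12, d = 2, x = 35, p = 26, b = 9, n = 18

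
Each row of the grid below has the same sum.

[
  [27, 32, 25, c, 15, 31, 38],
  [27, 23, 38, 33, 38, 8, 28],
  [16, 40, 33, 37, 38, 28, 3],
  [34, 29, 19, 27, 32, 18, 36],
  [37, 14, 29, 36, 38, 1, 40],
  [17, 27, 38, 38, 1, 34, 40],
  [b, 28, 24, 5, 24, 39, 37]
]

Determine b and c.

Row 2 sums to 195 and so does row 5; that's the common total.
In row 7 the known cells total 157, leaving 195 − 157 = 38.
In row 1 the known cells total 168, leaving 195 − 168 = 27.

b = 38, c = 27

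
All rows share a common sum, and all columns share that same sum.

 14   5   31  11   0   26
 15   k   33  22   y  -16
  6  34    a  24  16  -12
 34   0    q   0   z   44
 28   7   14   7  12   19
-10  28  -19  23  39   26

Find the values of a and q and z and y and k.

a = 19, q = 9, z = 0, y = 20, k = 13

Rows 1 and 5 both sum to 87, so that's the common total.
Column 2 has 5 + 34 + 0 + 7 + 28 = 74; the blank must be 87 − 74 = 13.
Row 2 has 15 + 13 + 33 + 22 − 16 = 67; the blank must be 87 − 67 = 20.
Column 5 has 0 + 20 + 16 + 12 + 39 = 87; the blank must be 87 − 87 = 0.
Row 3 has 6 + 34 + 24 + 16 − 12 = 68; the blank must be 87 − 68 = 19.
Row 4 has 34 + 0 + 0 + 0 + 44 = 78; the blank must be 87 − 78 = 9.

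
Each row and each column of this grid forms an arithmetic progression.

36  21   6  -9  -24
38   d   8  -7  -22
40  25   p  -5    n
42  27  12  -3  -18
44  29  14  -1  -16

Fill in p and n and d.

Along each row the entries change by -15 per step; down each column they change by 2.
Row 3: from 40 at column 1, stepping by -15 to column 3 gives 10.
Row 3: from 40 at column 1, stepping by -15 to column 5 gives -20.
Row 2: from 38 at column 1, stepping by -15 to column 2 gives 23.

p = 10, n = -20, d = 23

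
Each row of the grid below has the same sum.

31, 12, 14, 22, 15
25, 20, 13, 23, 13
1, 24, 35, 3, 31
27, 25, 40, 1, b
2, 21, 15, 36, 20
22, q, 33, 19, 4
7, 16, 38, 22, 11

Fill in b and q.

b = 1, q = 16

Row 1 sums to 94 and so does row 2; that's the common total.
In row 4 the known cells total 93, leaving 94 − 93 = 1.
In row 6 the known cells total 78, leaving 94 − 78 = 16.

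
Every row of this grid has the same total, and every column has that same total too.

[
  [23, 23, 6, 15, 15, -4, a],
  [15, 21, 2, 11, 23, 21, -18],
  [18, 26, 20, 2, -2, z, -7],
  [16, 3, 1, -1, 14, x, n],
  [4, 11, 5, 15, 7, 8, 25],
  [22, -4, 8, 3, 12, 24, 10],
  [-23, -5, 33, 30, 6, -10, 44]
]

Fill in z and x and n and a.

Rows 2 and 5 both sum to 75, so that's the common total.
The known cells in row 3 total 57, leaving 75 − 57 = 18 for the blank.
The known cells in row 1 total 78, leaving 75 − 78 = -3 for the blank.
The known cells in column 6 total 57, leaving 75 − 57 = 18 for the blank.
The known cells in row 4 total 51, leaving 75 − 51 = 24 for the blank.

z = 18, x = 18, n = 24, a = -3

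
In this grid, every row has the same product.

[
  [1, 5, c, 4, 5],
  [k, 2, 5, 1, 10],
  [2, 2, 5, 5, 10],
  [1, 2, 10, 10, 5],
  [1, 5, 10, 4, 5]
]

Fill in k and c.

k = 10, c = 10

Rows 3 and 4 each multiply to 1000, so every row has product 1000.
Row 2: 2×5×1×10 = 100, so the missing entry is 1000 ÷ 100 = 10.
Row 1: 1×5×4×5 = 100, so the missing entry is 1000 ÷ 100 = 10.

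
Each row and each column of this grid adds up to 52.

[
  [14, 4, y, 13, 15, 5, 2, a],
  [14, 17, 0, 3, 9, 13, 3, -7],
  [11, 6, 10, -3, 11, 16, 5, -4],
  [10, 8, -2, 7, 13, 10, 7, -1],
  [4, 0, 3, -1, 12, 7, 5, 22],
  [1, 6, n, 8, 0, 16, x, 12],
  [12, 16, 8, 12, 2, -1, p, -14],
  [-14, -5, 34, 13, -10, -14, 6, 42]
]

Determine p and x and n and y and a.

Column 8 has -7 − 4 − 1 + 22 + 12 − 14 + 42 = 50; the blank must be 52 − 50 = 2.
Row 1 has 14 + 4 + 13 + 15 + 5 + 2 + 2 = 55; the blank must be 52 − 55 = -3.
Row 7 has 12 + 16 + 8 + 12 + 2 − 1 − 14 = 35; the blank must be 52 − 35 = 17.
Column 7 has 2 + 3 + 5 + 7 + 5 + 17 + 6 = 45; the blank must be 52 − 45 = 7.
Row 6 has 1 + 6 + 8 + 0 + 16 + 7 + 12 = 50; the blank must be 52 − 50 = 2.

p = 17, x = 7, n = 2, y = -3, a = 2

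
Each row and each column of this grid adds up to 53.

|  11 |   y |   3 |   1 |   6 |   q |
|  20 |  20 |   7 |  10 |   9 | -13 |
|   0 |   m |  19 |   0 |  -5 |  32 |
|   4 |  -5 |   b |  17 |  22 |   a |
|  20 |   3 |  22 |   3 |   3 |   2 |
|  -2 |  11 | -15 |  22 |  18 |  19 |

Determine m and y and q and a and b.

The known cells in row 3 total 46, leaving 53 − 46 = 7 for the blank.
The known cells in column 2 total 36, leaving 53 − 36 = 17 for the blank.
The known cells in row 1 total 38, leaving 53 − 38 = 15 for the blank.
The known cells in column 3 total 36, leaving 53 − 36 = 17 for the blank.
The known cells in row 4 total 55, leaving 53 − 55 = -2 for the blank.

m = 7, y = 17, q = 15, a = -2, b = 17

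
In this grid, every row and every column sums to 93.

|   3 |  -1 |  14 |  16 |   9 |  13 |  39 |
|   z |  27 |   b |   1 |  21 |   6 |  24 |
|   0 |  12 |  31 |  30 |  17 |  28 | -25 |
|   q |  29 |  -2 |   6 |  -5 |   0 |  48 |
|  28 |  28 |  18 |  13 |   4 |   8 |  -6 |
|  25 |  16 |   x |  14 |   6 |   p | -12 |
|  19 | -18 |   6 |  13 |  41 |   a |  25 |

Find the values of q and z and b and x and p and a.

q = 17, z = 1, b = 13, x = 13, p = 31, a = 7

The known cells in row 7 total 86, leaving 93 − 86 = 7 for the blank.
The known cells in column 6 total 62, leaving 93 − 62 = 31 for the blank.
The known cells in row 4 total 76, leaving 93 − 76 = 17 for the blank.
The known cells in column 1 total 92, leaving 93 − 92 = 1 for the blank.
The known cells in row 2 total 80, leaving 93 − 80 = 13 for the blank.
The known cells in row 6 total 80, leaving 93 − 80 = 13 for the blank.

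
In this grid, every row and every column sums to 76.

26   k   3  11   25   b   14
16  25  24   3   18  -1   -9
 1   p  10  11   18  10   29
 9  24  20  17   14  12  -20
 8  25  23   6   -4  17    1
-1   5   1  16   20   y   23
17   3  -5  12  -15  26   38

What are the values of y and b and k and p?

y = 12, b = 0, k = -3, p = -3

Row 6 has -1 + 5 + 1 + 16 + 20 + 23 = 64; the blank must be 76 − 64 = 12.
Row 3 has 1 + 10 + 11 + 18 + 10 + 29 = 79; the blank must be 76 − 79 = -3.
Column 2 has 25 − 3 + 24 + 25 + 5 + 3 = 79; the blank must be 76 − 79 = -3.
Row 1 has 26 − 3 + 3 + 11 + 25 + 14 = 76; the blank must be 76 − 76 = 0.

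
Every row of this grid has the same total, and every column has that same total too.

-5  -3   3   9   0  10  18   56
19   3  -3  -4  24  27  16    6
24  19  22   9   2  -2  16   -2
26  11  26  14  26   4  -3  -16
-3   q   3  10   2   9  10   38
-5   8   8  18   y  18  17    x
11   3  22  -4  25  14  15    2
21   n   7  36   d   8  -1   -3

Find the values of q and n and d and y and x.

q = 19, n = 28, d = -8, y = 17, x = 7

Rows 1 and 2 both sum to 88, so that's the common total.
Column 8 has 56 + 6 − 2 − 16 + 38 + 2 − 3 = 81; the blank must be 88 − 81 = 7.
Row 6 has -5 + 8 + 8 + 18 + 18 + 17 + 7 = 71; the blank must be 88 − 71 = 17.
Column 5 has 0 + 24 + 2 + 26 + 2 + 17 + 25 = 96; the blank must be 88 − 96 = -8.
Row 8 has 21 + 7 + 36 − 8 + 8 − 1 − 3 = 60; the blank must be 88 − 60 = 28.
Row 5 has -3 + 3 + 10 + 2 + 9 + 10 + 38 = 69; the blank must be 88 − 69 = 19.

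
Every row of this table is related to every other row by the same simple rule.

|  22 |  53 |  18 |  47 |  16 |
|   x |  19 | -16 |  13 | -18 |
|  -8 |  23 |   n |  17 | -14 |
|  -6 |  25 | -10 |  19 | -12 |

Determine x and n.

The difference between any two rows is the same in every column — this is an addition table with the headers hidden.
Row 2 minus row 1 is -18 − 16 = -34, so its entry in column 1 is 22 + (-34) = -12.
Row 3 minus row 1 is -14 − 16 = -30, so its entry in column 3 is 18 + (-30) = -12.

x = -12, n = -12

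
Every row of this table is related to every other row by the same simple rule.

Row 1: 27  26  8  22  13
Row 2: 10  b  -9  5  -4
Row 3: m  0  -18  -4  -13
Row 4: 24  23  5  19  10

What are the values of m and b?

m = 1, b = 9

The difference between any two rows is the same in every column — this is an addition table with the headers hidden.
Row 3 minus row 1 is -4 − 22 = -26, so its entry in column 1 is 27 + (-26) = 1.
Row 2 minus row 1 is 5 − 22 = -17, so its entry in column 2 is 26 + (-17) = 9.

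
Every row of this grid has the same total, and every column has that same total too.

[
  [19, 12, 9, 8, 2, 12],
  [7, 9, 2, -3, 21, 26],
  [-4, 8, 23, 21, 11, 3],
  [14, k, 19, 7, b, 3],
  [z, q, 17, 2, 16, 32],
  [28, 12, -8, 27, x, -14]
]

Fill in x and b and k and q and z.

x = 17, b = -5, k = 24, q = -3, z = -2

Rows 1 and 2 both sum to 62, so that's the common total.
Column 1 has 19 + 7 − 4 + 14 + 28 = 64; the blank must be 62 − 64 = -2.
Row 6 has 28 + 12 − 8 + 27 − 14 = 45; the blank must be 62 − 45 = 17.
Column 5 has 2 + 21 + 11 + 16 + 17 = 67; the blank must be 62 − 67 = -5.
Row 4 has 14 + 19 + 7 − 5 + 3 = 38; the blank must be 62 − 38 = 24.
Row 5 has -2 + 17 + 2 + 16 + 32 = 65; the blank must be 62 − 65 = -3.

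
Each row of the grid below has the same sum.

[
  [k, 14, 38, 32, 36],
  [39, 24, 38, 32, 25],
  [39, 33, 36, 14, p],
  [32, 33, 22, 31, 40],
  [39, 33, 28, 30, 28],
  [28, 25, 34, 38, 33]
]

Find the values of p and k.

Row 2 sums to 158 and so does row 6; that's the common total.
In row 3 the known cells total 122, leaving 158 − 122 = 36.
In row 1 the known cells total 120, leaving 158 − 120 = 38.

p = 36, k = 38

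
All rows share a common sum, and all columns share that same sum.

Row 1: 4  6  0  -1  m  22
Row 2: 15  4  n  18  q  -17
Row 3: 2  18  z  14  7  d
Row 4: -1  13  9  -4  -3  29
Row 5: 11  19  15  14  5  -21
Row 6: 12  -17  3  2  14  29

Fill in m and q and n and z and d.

m = 12, q = 8, n = 15, z = 1, d = 1

Rows 4 and 5 both sum to 43, so that's the common total.
The known cells in row 1 total 31, leaving 43 − 31 = 12 for the blank.
The known cells in column 5 total 35, leaving 43 − 35 = 8 for the blank.
The known cells in row 2 total 28, leaving 43 − 28 = 15 for the blank.
The known cells in column 3 total 42, leaving 43 − 42 = 1 for the blank.
The known cells in row 3 total 42, leaving 43 − 42 = 1 for the blank.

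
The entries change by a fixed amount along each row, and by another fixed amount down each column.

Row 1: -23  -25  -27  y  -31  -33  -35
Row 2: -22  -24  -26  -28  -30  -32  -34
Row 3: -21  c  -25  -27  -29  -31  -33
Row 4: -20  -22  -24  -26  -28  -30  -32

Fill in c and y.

Along each row the entries change by -2 per step; down each column they change by 1.
Row 3: from -21 at column 1, stepping by -2 to column 2 gives -23.
Row 1: from -23 at column 1, stepping by -2 to column 4 gives -29.

c = -23, y = -29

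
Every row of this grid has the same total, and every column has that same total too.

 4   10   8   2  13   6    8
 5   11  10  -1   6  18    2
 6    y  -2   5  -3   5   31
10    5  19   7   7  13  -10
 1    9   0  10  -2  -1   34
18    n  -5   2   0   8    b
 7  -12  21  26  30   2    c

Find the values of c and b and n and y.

Rows 1 and 2 both sum to 51, so that's the common total.
Row 7 has 7 − 12 + 21 + 26 + 30 + 2 = 74; the blank must be 51 − 74 = -23.
Row 3 has 6 − 2 + 5 − 3 + 5 + 31 = 42; the blank must be 51 − 42 = 9.
Column 2 has 10 + 11 + 9 + 5 + 9 − 12 = 32; the blank must be 51 − 32 = 19.
Row 6 has 18 + 19 − 5 + 2 + 0 + 8 = 42; the blank must be 51 − 42 = 9.

c = -23, b = 9, n = 19, y = 9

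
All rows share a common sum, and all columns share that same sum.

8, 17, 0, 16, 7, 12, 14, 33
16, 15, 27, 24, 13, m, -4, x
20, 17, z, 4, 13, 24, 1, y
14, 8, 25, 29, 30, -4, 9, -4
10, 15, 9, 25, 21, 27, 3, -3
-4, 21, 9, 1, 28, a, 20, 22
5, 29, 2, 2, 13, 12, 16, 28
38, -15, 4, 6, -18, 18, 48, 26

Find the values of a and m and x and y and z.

Rows 1 and 4 both sum to 107, so that's the common total.
Row 6 has -4 + 21 + 9 + 1 + 28 + 20 + 22 = 97; the blank must be 107 − 97 = 10.
Column 6 has 12 + 24 − 4 + 27 + 10 + 12 + 18 = 99; the blank must be 107 − 99 = 8.
Row 2 has 16 + 15 + 27 + 24 + 13 + 8 − 4 = 99; the blank must be 107 − 99 = 8.
Column 8 has 33 + 8 − 4 − 3 + 22 + 28 + 26 = 110; the blank must be 107 − 110 = -3.
Row 3 has 20 + 17 + 4 + 13 + 24 + 1 − 3 = 76; the blank must be 107 − 76 = 31.

a = 10, m = 8, x = 8, y = -3, z = 31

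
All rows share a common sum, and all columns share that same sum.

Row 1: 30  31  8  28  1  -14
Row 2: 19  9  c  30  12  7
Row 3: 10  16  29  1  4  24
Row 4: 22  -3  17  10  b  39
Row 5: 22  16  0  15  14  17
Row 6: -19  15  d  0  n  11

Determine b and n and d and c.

Rows 1 and 3 both sum to 84, so that's the common total.
Row 2: 19 + 9 + 30 + 12 + 7 = 77, so its missing entry is 84 − 77 = 7.
Row 4: 22 − 3 + 17 + 10 + 39 = 85, so its missing entry is 84 − 85 = -1.
Column 5: 1 + 12 + 4 − 1 + 14 = 30, so its missing entry is 84 − 30 = 54.
Row 6: -19 + 15 + 0 + 54 + 11 = 61, so its missing entry is 84 − 61 = 23.

b = -1, n = 54, d = 23, c = 7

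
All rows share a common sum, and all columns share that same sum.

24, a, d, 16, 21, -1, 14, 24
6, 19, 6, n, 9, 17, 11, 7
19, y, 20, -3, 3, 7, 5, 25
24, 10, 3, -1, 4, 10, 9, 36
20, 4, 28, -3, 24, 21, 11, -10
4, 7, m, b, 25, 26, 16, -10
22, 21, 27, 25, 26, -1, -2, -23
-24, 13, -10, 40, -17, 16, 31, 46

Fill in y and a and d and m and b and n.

Rows 4 and 5 both sum to 95, so that's the common total.
The known cells in row 3 total 76, leaving 95 − 76 = 19 for the blank.
The known cells in column 2 total 93, leaving 95 − 93 = 2 for the blank.
The known cells in row 1 total 100, leaving 95 − 100 = -5 for the blank.
The known cells in row 2 total 75, leaving 95 − 75 = 20 for the blank.
The known cells in column 4 total 94, leaving 95 − 94 = 1 for the blank.
The known cells in row 6 total 69, leaving 95 − 69 = 26 for the blank.

y = 19, a = 2, d = -5, m = 26, b = 1, n = 20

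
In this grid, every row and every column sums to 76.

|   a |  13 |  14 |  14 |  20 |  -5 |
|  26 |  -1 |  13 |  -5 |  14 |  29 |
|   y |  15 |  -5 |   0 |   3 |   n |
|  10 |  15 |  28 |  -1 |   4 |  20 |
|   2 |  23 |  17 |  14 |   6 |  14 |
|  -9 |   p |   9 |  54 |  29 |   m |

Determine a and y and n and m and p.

Row 1 has 13 + 14 + 14 + 20 − 5 = 56; the blank must be 76 − 56 = 20.
Column 1 has 20 + 26 + 10 + 2 − 9 = 49; the blank must be 76 − 49 = 27.
Column 2 has 13 − 1 + 15 + 15 + 23 = 65; the blank must be 76 − 65 = 11.
Row 6 has -9 + 11 + 9 + 54 + 29 = 94; the blank must be 76 − 94 = -18.
Row 3 has 27 + 15 − 5 + 0 + 3 = 40; the blank must be 76 − 40 = 36.

a = 20, y = 27, n = 36, m = -18, p = 11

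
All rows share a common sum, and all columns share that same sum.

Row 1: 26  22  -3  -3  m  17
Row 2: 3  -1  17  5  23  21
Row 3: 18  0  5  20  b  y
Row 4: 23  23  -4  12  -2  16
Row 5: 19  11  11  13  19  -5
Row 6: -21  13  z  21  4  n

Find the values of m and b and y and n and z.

m = 9, b = 15, y = 10, n = 9, z = 42

Rows 2 and 4 both sum to 68, so that's the common total.
Row 1: 26 + 22 − 3 − 3 + 17 = 59, so its missing entry is 68 − 59 = 9.
Column 5: 9 + 23 − 2 + 19 + 4 = 53, so its missing entry is 68 − 53 = 15.
Row 3: 18 + 0 + 5 + 20 + 15 = 58, so its missing entry is 68 − 58 = 10.
Column 6: 17 + 21 + 10 + 16 − 5 = 59, so its missing entry is 68 − 59 = 9.
Row 6: -21 + 13 + 21 + 4 + 9 = 26, so its missing entry is 68 − 26 = 42.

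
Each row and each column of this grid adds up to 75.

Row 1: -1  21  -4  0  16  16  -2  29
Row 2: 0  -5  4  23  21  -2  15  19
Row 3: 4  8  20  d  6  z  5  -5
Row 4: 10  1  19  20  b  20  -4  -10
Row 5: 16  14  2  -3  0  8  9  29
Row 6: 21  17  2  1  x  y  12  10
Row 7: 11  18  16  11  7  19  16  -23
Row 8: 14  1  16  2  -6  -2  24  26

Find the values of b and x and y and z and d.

Row 4: 10 + 1 + 19 + 20 + 20 − 4 − 10 = 56, so its missing entry is 75 − 56 = 19.
Column 5: 16 + 21 + 6 + 19 + 0 + 7 − 6 = 63, so its missing entry is 75 − 63 = 12.
Row 6: 21 + 17 + 2 + 1 + 12 + 12 + 10 = 75, so its missing entry is 75 − 75 = 0.
Column 4: 0 + 23 + 20 − 3 + 1 + 11 + 2 = 54, so its missing entry is 75 − 54 = 21.
Row 3: 4 + 8 + 20 + 21 + 6 + 5 − 5 = 59, so its missing entry is 75 − 59 = 16.

b = 19, x = 12, y = 0, z = 16, d = 21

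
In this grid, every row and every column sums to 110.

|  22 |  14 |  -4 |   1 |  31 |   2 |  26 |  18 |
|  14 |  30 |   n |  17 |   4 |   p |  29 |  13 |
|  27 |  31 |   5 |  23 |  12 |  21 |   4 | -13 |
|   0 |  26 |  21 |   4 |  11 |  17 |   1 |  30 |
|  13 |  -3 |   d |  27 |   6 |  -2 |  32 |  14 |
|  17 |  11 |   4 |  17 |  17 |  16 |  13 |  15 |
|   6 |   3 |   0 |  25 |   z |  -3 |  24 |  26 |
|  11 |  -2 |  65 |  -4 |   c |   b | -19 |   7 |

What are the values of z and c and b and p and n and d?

Row 7 has 6 + 3 + 0 + 25 − 3 + 24 + 26 = 81; the blank must be 110 − 81 = 29.
Column 5 has 31 + 4 + 12 + 11 + 6 + 17 + 29 = 110; the blank must be 110 − 110 = 0.
Row 5 has 13 − 3 + 27 + 6 − 2 + 32 + 14 = 87; the blank must be 110 − 87 = 23.
Column 3 has -4 + 5 + 21 + 23 + 4 + 0 + 65 = 114; the blank must be 110 − 114 = -4.
Row 2 has 14 + 30 − 4 + 17 + 4 + 29 + 13 = 103; the blank must be 110 − 103 = 7.
Row 8 has 11 − 2 + 65 − 4 + 0 − 19 + 7 = 58; the blank must be 110 − 58 = 52.

z = 29, c = 0, b = 52, p = 7, n = -4, d = 23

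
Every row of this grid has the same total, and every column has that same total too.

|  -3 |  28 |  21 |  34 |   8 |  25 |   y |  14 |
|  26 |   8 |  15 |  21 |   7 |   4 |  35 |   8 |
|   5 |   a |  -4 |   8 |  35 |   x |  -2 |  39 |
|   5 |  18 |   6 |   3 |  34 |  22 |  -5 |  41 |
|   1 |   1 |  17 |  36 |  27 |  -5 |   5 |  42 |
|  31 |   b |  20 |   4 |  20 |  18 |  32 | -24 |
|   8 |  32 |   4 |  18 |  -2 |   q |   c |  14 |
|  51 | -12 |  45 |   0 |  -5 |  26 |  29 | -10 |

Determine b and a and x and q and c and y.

Rows 2 and 4 both sum to 124, so that's the common total.
Row 6 has 31 + 20 + 4 + 20 + 18 + 32 − 24 = 101; the blank must be 124 − 101 = 23.
Column 2 has 28 + 8 + 18 + 1 + 23 + 32 − 12 = 98; the blank must be 124 − 98 = 26.
Row 1 has -3 + 28 + 21 + 34 + 8 + 25 + 14 = 127; the blank must be 124 − 127 = -3.
Column 7 has -3 + 35 − 2 − 5 + 5 + 32 + 29 = 91; the blank must be 124 − 91 = 33.
Row 7 has 8 + 32 + 4 + 18 − 2 + 33 + 14 = 107; the blank must be 124 − 107 = 17.
Row 3 has 5 + 26 − 4 + 8 + 35 − 2 + 39 = 107; the blank must be 124 − 107 = 17.

b = 23, a = 26, x = 17, q = 17, c = 33, y = -3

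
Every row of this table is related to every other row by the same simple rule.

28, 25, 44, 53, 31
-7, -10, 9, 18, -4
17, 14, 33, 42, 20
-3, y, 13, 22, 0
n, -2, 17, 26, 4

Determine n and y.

The difference between any two rows is the same in every column — this is an addition table with the headers hidden.
Row 5 minus row 1 is 26 − 53 = -27, so its entry in column 1 is 28 + (-27) = 1.
Row 4 minus row 1 is 22 − 53 = -31, so its entry in column 2 is 25 + (-31) = -6.

n = 1, y = -6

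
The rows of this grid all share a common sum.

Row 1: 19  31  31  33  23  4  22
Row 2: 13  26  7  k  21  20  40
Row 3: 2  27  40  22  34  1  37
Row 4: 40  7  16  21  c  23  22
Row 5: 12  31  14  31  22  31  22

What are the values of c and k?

c = 34, k = 36

The complete rows each total 163.
Row 4 is missing 163 − 129 = 34 (since 40 + 7 + 16 + 21 + 23 + 22 = 129).
Row 2 is missing 163 − 127 = 36 (since 13 + 26 + 7 + 21 + 20 + 40 = 127).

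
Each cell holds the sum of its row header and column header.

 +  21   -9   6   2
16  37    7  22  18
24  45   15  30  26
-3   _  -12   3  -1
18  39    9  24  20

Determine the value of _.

18

-3 + 21 = 18.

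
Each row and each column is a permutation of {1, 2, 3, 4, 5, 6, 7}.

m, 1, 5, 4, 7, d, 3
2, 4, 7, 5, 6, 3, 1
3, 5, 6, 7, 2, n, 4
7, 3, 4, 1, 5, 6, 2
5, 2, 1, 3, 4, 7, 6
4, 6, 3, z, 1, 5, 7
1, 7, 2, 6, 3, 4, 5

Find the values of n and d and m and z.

At (row 6, col 4): row 6 already has {1, 3, 4, 5, 6, 7}, so the value is 2.
Cell (3,6): row 3 already has {2, 3, 4, 5, 6, 7} → 1.
At (row 1, col 6): column 6 already has {1, 3, 4, 5, 6, 7}, so the value is 2.
For row 1, column 1: row 1 already has {1, 2, 3, 4, 5, 7}; that leaves 6.

n = 1, d = 2, m = 6, z = 2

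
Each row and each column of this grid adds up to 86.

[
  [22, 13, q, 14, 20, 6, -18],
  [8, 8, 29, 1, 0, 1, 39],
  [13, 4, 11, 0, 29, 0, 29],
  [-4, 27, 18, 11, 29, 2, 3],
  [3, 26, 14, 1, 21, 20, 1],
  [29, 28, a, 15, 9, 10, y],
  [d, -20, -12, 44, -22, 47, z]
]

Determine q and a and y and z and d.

Row 1 has 22 + 13 + 14 + 20 + 6 − 18 = 57; the blank must be 86 − 57 = 29.
Column 1 has 22 + 8 + 13 − 4 + 3 + 29 = 71; the blank must be 86 − 71 = 15.
Row 7 has 15 − 20 − 12 + 44 − 22 + 47 = 52; the blank must be 86 − 52 = 34.
Column 7 has -18 + 39 + 29 + 3 + 1 + 34 = 88; the blank must be 86 − 88 = -2.
Row 6 has 29 + 28 + 15 + 9 + 10 − 2 = 89; the blank must be 86 − 89 = -3.

q = 29, a = -3, y = -2, z = 34, d = 15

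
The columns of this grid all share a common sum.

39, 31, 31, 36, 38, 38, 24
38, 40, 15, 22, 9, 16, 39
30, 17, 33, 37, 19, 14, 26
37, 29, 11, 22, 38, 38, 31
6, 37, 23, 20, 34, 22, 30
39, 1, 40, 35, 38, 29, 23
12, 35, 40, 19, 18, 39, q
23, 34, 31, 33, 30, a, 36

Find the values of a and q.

a = 28, q = 15

Column 1 sums to 224 and so does column 3; that's the common total.
In column 6 the known cells total 196, leaving 224 − 196 = 28.
In column 7 the known cells total 209, leaving 224 − 209 = 15.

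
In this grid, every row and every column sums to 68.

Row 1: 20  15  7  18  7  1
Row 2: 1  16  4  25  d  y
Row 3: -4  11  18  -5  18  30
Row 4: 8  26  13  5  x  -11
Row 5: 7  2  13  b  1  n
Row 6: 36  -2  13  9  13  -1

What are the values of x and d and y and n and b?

x = 27, d = 2, y = 20, n = 29, b = 16

The known cells in row 4 total 41, leaving 68 − 41 = 27 for the blank.
The known cells in column 4 total 52, leaving 68 − 52 = 16 for the blank.
The known cells in column 5 total 66, leaving 68 − 66 = 2 for the blank.
The known cells in row 2 total 48, leaving 68 − 48 = 20 for the blank.
The known cells in row 5 total 39, leaving 68 − 39 = 29 for the blank.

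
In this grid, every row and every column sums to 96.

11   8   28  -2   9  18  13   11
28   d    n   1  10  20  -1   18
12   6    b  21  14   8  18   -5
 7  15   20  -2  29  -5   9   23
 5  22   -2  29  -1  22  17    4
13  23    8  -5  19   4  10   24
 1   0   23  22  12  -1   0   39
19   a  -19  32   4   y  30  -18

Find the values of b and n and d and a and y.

The known cells in row 3 total 74, leaving 96 − 74 = 22 for the blank.
The known cells in column 3 total 80, leaving 96 − 80 = 16 for the blank.
The known cells in row 2 total 92, leaving 96 − 92 = 4 for the blank.
The known cells in column 2 total 78, leaving 96 − 78 = 18 for the blank.
The known cells in row 8 total 66, leaving 96 − 66 = 30 for the blank.

b = 22, n = 16, d = 4, a = 18, y = 30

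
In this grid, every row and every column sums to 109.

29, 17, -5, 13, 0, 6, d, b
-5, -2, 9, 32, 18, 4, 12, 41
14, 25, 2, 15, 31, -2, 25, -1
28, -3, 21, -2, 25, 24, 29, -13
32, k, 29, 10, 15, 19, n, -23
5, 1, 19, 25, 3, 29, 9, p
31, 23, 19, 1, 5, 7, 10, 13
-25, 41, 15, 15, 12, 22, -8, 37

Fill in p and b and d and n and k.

The known cells in row 6 total 91, leaving 109 − 91 = 18 for the blank.
The known cells in column 8 total 72, leaving 109 − 72 = 37 for the blank.
The known cells in row 1 total 97, leaving 109 − 97 = 12 for the blank.
The known cells in column 7 total 89, leaving 109 − 89 = 20 for the blank.
The known cells in row 5 total 102, leaving 109 − 102 = 7 for the blank.

p = 18, b = 37, d = 12, n = 20, k = 7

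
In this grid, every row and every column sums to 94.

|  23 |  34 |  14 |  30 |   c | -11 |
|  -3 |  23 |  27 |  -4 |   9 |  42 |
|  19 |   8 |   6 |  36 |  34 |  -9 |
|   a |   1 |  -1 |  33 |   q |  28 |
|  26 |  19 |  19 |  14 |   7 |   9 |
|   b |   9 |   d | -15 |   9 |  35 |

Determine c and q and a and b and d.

c = 4, q = 31, a = 2, b = 27, d = 29

Row 1: 23 + 34 + 14 + 30 − 11 = 90, so its missing entry is 94 − 90 = 4.
Column 5: 4 + 9 + 34 + 7 + 9 = 63, so its missing entry is 94 − 63 = 31.
Row 4: 1 − 1 + 33 + 31 + 28 = 92, so its missing entry is 94 − 92 = 2.
Column 1: 23 − 3 + 19 + 2 + 26 = 67, so its missing entry is 94 − 67 = 27.
Row 6: 27 + 9 − 15 + 9 + 35 = 65, so its missing entry is 94 − 65 = 29.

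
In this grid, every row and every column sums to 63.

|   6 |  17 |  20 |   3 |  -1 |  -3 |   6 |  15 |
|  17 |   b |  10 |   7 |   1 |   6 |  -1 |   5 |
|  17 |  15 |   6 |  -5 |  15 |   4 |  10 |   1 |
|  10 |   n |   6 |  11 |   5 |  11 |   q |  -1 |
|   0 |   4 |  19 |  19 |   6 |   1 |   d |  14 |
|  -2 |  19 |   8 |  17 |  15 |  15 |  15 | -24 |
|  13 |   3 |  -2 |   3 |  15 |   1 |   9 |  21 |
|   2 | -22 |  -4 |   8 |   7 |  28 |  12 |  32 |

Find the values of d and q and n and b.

d = 0, q = 12, n = 9, b = 18

Row 2: 17 + 10 + 7 + 1 + 6 − 1 + 5 = 45, so its missing entry is 63 − 45 = 18.
Column 2: 17 + 18 + 15 + 4 + 19 + 3 − 22 = 54, so its missing entry is 63 − 54 = 9.
Row 5: 0 + 4 + 19 + 19 + 6 + 1 + 14 = 63, so its missing entry is 63 − 63 = 0.
Row 4: 10 + 9 + 6 + 11 + 5 + 11 − 1 = 51, so its missing entry is 63 − 51 = 12.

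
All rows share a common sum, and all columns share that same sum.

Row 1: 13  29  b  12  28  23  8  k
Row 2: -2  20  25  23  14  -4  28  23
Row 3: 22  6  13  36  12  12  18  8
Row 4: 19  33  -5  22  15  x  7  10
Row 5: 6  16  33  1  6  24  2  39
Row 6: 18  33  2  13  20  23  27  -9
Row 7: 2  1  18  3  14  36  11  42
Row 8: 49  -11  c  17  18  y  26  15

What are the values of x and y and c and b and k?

Rows 2 and 3 both sum to 127, so that's the common total.
Column 8: 23 + 8 + 10 + 39 − 9 + 42 + 15 = 128, so its missing entry is 127 − 128 = -1.
Row 1: 13 + 29 + 12 + 28 + 23 + 8 − 1 = 112, so its missing entry is 127 − 112 = 15.
Column 3: 15 + 25 + 13 − 5 + 33 + 2 + 18 = 101, so its missing entry is 127 − 101 = 26.
Row 8: 49 − 11 + 26 + 17 + 18 + 26 + 15 = 140, so its missing entry is 127 − 140 = -13.
Row 4: 19 + 33 − 5 + 22 + 15 + 7 + 10 = 101, so its missing entry is 127 − 101 = 26.

x = 26, y = -13, c = 26, b = 15, k = -1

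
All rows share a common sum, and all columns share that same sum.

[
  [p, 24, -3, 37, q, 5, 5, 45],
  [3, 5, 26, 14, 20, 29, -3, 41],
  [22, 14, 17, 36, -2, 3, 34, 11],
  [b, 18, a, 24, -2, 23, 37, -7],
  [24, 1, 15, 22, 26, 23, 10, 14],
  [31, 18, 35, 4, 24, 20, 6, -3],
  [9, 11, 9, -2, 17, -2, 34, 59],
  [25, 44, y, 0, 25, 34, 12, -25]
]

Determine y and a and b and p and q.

Rows 2 and 3 both sum to 135, so that's the common total.
Column 5 has 20 − 2 − 2 + 26 + 24 + 17 + 25 = 108; the blank must be 135 − 108 = 27.
Row 1 has 24 − 3 + 37 + 27 + 5 + 5 + 45 = 140; the blank must be 135 − 140 = -5.
Column 1 has -5 + 3 + 22 + 24 + 31 + 9 + 25 = 109; the blank must be 135 − 109 = 26.
Row 8 has 25 + 44 + 0 + 25 + 34 + 12 − 25 = 115; the blank must be 135 − 115 = 20.
Row 4 has 26 + 18 + 24 − 2 + 23 + 37 − 7 = 119; the blank must be 135 − 119 = 16.

y = 20, a = 16, b = 26, p = -5, q = 27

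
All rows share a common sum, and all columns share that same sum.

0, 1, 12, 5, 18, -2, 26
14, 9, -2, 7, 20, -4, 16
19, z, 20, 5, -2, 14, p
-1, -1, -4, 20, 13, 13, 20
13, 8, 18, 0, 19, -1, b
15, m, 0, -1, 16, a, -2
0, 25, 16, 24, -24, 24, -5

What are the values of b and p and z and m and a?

Rows 1 and 2 both sum to 60, so that's the common total.
Column 6: -2 − 4 + 14 + 13 − 1 + 24 = 44, so its missing entry is 60 − 44 = 16.
Row 5: 13 + 8 + 18 + 0 + 19 − 1 = 57, so its missing entry is 60 − 57 = 3.
Row 6: 15 + 0 − 1 + 16 + 16 − 2 = 44, so its missing entry is 60 − 44 = 16.
Column 2: 1 + 9 − 1 + 8 + 16 + 25 = 58, so its missing entry is 60 − 58 = 2.
Row 3: 19 + 2 + 20 + 5 − 2 + 14 = 58, so its missing entry is 60 − 58 = 2.

b = 3, p = 2, z = 2, m = 16, a = 16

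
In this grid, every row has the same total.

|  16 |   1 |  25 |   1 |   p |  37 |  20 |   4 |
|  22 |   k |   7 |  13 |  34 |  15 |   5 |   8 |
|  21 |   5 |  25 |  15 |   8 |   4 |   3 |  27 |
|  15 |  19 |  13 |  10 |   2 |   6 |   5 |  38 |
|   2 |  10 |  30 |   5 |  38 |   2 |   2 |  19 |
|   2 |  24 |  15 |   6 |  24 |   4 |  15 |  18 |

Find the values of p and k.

p = 4, k = 4

Row 4 sums to 108 and so does row 5; that's the common total.
In row 1 the known cells total 104, leaving 108 − 104 = 4.
In row 2 the known cells total 104, leaving 108 − 104 = 4.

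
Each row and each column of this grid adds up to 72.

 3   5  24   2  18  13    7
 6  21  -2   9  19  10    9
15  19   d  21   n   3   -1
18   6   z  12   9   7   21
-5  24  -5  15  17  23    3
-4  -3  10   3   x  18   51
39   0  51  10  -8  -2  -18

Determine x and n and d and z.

x = -3, n = 20, d = -5, z = -1

Row 6 has -4 − 3 + 10 + 3 + 18 + 51 = 75; the blank must be 72 − 75 = -3.
Column 5 has 18 + 19 + 9 + 17 − 3 − 8 = 52; the blank must be 72 − 52 = 20.
Row 4 has 18 + 6 + 12 + 9 + 7 + 21 = 73; the blank must be 72 − 73 = -1.
Row 3 has 15 + 19 + 21 + 20 + 3 − 1 = 77; the blank must be 72 − 77 = -5.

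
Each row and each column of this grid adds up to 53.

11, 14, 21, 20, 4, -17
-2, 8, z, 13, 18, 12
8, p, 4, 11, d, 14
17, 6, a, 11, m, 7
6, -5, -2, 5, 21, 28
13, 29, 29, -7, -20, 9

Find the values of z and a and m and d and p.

z = 4, a = -3, m = 15, d = 15, p = 1

The known cells in row 2 total 49, leaving 53 − 49 = 4 for the blank.
The known cells in column 2 total 52, leaving 53 − 52 = 1 for the blank.
The known cells in row 3 total 38, leaving 53 − 38 = 15 for the blank.
The known cells in column 5 total 38, leaving 53 − 38 = 15 for the blank.
The known cells in row 4 total 56, leaving 53 − 56 = -3 for the blank.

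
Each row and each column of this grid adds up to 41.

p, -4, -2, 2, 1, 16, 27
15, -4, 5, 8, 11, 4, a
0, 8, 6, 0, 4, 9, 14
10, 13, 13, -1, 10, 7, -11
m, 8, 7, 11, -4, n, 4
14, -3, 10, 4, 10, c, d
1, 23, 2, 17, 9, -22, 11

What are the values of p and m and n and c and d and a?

Row 1: -4 − 2 + 2 + 1 + 16 + 27 = 40, so its missing entry is 41 − 40 = 1.
Column 1: 1 + 15 + 0 + 10 + 14 + 1 = 41, so its missing entry is 41 − 41 = 0.
Row 5: 0 + 8 + 7 + 11 − 4 + 4 = 26, so its missing entry is 41 − 26 = 15.
Column 6: 16 + 4 + 9 + 7 + 15 − 22 = 29, so its missing entry is 41 − 29 = 12.
Row 6: 14 − 3 + 10 + 4 + 10 + 12 = 47, so its missing entry is 41 − 47 = -6.
Row 2: 15 − 4 + 5 + 8 + 11 + 4 = 39, so its missing entry is 41 − 39 = 2.

p = 1, m = 0, n = 15, c = 12, d = -6, a = 2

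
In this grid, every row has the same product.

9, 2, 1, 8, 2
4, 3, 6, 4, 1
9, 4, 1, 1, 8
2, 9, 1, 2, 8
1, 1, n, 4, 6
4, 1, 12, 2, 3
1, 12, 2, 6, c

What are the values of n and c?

n = 12, c = 2

Rows 4 and 6 each multiply to 288, so every row has product 288.
Row 5: 1×1×4×6 = 24, so the missing entry is 288 ÷ 24 = 12.
Row 7: 1×12×2×6 = 144, so the missing entry is 288 ÷ 144 = 2.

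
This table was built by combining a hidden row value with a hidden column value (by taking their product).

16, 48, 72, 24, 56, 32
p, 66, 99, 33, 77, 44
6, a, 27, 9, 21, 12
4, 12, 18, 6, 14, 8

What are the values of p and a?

p = 22, a = 18

Each row is a constant multiple of every other row — this is a multiplication table with the headers hidden.
Row 2 is 77/56 = 11/8 times row 1, so its entry in column 1 is 16 × 11/8 = 22.
Row 3 is 21/56 = 3/8 times row 1, so its entry in column 2 is 48 × 3/8 = 18.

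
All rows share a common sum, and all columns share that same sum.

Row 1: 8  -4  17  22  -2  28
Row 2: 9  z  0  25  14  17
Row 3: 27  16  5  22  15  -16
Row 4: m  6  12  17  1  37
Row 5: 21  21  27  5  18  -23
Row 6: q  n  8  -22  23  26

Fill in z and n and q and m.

Rows 1 and 3 both sum to 69, so that's the common total.
The known cells in row 2 total 65, leaving 69 − 65 = 4 for the blank.
The known cells in column 2 total 43, leaving 69 − 43 = 26 for the blank.
The known cells in row 6 total 61, leaving 69 − 61 = 8 for the blank.
The known cells in row 4 total 73, leaving 69 − 73 = -4 for the blank.

z = 4, n = 26, q = 8, m = -4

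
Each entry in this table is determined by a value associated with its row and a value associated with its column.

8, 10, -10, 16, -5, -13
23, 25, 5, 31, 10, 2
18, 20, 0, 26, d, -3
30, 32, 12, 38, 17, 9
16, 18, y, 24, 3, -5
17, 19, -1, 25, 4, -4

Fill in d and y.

The difference between any two rows is the same in every column — this is an addition table with the headers hidden.
Row 3 minus row 1 is 20 − 10 = 10, so its entry in column 5 is -5 + 10 = 5.
Row 5 minus row 1 is 18 − 10 = 8, so its entry in column 3 is -10 + 8 = -2.

d = 5, y = -2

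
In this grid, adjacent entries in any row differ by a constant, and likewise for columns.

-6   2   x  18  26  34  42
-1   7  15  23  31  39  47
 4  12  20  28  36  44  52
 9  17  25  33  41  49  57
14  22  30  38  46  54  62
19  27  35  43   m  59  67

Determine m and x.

Along each row the entries change by 8 per step; down each column they change by 5.
Row 6: from 19 at column 1, stepping by 8 to column 5 gives 51.
Row 1: from -6 at column 1, stepping by 8 to column 3 gives 10.

m = 51, x = 10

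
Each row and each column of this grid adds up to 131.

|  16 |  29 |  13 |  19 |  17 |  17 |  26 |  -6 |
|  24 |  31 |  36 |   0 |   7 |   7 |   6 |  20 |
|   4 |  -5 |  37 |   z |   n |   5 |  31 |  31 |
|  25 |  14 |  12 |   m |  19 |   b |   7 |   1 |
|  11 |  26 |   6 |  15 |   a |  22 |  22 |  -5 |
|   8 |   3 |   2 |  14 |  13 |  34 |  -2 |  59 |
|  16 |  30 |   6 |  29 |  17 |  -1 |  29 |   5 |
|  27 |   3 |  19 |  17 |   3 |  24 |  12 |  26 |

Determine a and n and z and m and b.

a = 34, n = 21, z = 7, m = 30, b = 23

Row 5: 11 + 26 + 6 + 15 + 22 + 22 − 5 = 97, so its missing entry is 131 − 97 = 34.
Column 5: 17 + 7 + 19 + 34 + 13 + 17 + 3 = 110, so its missing entry is 131 − 110 = 21.
Row 3: 4 − 5 + 37 + 21 + 5 + 31 + 31 = 124, so its missing entry is 131 − 124 = 7.
Column 4: 19 + 0 + 7 + 15 + 14 + 29 + 17 = 101, so its missing entry is 131 − 101 = 30.
Row 4: 25 + 14 + 12 + 30 + 19 + 7 + 1 = 108, so its missing entry is 131 − 108 = 23.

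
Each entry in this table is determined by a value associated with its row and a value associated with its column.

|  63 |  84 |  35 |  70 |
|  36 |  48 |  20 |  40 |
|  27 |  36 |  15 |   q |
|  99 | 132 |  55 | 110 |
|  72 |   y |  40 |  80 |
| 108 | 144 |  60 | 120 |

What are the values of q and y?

q = 30, y = 96

Each row is a constant multiple of every other row — this is a multiplication table with the headers hidden.
Row 3 is 27/63 = 3/7 times row 1, so its entry in column 4 is 70 × 3/7 = 30.
Row 5 is 72/63 = 8/7 times row 1, so its entry in column 2 is 84 × 8/7 = 96.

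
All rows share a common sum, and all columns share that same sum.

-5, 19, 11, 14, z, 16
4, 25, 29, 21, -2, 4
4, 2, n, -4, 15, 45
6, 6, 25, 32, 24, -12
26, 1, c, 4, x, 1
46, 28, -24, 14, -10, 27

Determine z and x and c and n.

Rows 2 and 4 both sum to 81, so that's the common total.
Row 1 has -5 + 19 + 11 + 14 + 16 = 55; the blank must be 81 − 55 = 26.
Column 5 has 26 − 2 + 15 + 24 − 10 = 53; the blank must be 81 − 53 = 28.
Row 5 has 26 + 1 + 4 + 28 + 1 = 60; the blank must be 81 − 60 = 21.
Row 3 has 4 + 2 − 4 + 15 + 45 = 62; the blank must be 81 − 62 = 19.

z = 26, x = 28, c = 21, n = 19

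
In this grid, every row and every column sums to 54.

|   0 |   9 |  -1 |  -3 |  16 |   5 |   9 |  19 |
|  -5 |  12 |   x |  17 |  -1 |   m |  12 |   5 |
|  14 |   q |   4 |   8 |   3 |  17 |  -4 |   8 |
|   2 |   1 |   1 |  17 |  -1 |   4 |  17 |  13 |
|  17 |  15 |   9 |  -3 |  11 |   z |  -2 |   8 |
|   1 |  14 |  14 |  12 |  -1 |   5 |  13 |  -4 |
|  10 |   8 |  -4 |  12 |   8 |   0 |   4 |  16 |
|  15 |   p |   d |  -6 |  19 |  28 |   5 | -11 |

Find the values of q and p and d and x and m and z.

q = 4, p = -9, d = 13, x = 18, m = -4, z = -1

Row 3 has 14 + 4 + 8 + 3 + 17 − 4 + 8 = 50; the blank must be 54 − 50 = 4.
Column 2 has 9 + 12 + 4 + 1 + 15 + 14 + 8 = 63; the blank must be 54 − 63 = -9.
Row 5 has 17 + 15 + 9 − 3 + 11 − 2 + 8 = 55; the blank must be 54 − 55 = -1.
Column 6 has 5 + 17 + 4 − 1 + 5 + 0 + 28 = 58; the blank must be 54 − 58 = -4.
Row 2 has -5 + 12 + 17 − 1 − 4 + 12 + 5 = 36; the blank must be 54 − 36 = 18.
Row 8 has 15 − 9 − 6 + 19 + 28 + 5 − 11 = 41; the blank must be 54 − 41 = 13.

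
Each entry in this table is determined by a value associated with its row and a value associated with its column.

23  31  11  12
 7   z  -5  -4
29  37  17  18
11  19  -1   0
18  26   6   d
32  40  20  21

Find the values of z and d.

z = 15, d = 7

The difference between any two rows is the same in every column — this is an addition table with the headers hidden.
Row 2 minus row 1 is -5 − 11 = -16, so its entry in column 2 is 31 + (-16) = 15.
Row 5 minus row 1 is 6 − 11 = -5, so its entry in column 4 is 12 + (-5) = 7.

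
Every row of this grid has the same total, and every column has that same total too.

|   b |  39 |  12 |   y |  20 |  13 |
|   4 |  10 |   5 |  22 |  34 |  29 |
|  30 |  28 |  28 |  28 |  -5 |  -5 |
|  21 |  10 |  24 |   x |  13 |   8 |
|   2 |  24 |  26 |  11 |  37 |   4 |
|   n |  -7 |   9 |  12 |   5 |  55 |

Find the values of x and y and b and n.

x = 28, y = 3, b = 17, n = 30

Rows 2 and 3 both sum to 104, so that's the common total.
Row 4 has 21 + 10 + 24 + 13 + 8 = 76; the blank must be 104 − 76 = 28.
Row 6 has -7 + 9 + 12 + 5 + 55 = 74; the blank must be 104 − 74 = 30.
Column 1 has 4 + 30 + 21 + 2 + 30 = 87; the blank must be 104 − 87 = 17.
Row 1 has 17 + 39 + 12 + 20 + 13 = 101; the blank must be 104 − 101 = 3.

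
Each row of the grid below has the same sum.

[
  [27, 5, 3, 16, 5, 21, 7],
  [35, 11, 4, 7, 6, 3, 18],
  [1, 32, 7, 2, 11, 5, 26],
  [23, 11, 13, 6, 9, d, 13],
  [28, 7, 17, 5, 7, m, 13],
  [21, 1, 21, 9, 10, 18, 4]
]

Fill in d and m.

d = 9, m = 7

The complete rows each total 84.
Row 4 is missing 84 − 75 = 9 (since 23 + 11 + 13 + 6 + 9 + 13 = 75).
Row 5 is missing 84 − 77 = 7 (since 28 + 7 + 17 + 5 + 7 + 13 = 77).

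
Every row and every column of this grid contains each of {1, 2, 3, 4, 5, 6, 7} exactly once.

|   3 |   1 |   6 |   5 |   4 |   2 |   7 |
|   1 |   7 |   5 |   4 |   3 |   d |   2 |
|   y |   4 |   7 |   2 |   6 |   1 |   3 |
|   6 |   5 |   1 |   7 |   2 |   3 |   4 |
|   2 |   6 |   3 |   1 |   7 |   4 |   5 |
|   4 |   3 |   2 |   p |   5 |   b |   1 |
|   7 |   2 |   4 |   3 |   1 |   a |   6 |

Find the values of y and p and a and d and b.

y = 5, p = 6, a = 5, d = 6, b = 7

At (row 7, col 6): row 7 already has {1, 2, 3, 4, 6, 7}, so the value is 5.
At (row 2, col 6): row 2 already has {1, 2, 3, 4, 5, 7}, so the value is 6.
Cell (6,6): column 6 already has {1, 2, 3, 4, 5, 6} → 7.
For row 3, column 1: row 3 already has {1, 2, 3, 4, 6, 7}; that leaves 5.
For row 6, column 4: row 6 already has {1, 2, 3, 4, 5, 7}; that leaves 6.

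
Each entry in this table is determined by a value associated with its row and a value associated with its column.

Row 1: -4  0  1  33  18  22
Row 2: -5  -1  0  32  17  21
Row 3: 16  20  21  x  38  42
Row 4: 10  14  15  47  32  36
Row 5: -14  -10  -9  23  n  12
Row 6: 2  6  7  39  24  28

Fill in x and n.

x = 53, n = 8

The difference between any two rows is the same in every column — this is an addition table with the headers hidden.
Row 3 minus row 1 is 20 − 0 = 20, so its entry in column 4 is 33 + 20 = 53.
Row 5 minus row 1 is -10 − 0 = -10, so its entry in column 5 is 18 + (-10) = 8.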